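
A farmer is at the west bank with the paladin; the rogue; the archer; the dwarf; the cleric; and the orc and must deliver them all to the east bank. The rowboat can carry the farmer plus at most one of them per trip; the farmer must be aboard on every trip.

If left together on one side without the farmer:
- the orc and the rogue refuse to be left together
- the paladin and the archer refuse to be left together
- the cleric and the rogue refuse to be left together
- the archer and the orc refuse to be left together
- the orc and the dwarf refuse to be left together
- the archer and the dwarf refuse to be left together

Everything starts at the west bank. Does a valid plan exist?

No

Whatever the first load, the items left behind include a forbidden pair without the farmer. No opening move is safe, so no plan exists.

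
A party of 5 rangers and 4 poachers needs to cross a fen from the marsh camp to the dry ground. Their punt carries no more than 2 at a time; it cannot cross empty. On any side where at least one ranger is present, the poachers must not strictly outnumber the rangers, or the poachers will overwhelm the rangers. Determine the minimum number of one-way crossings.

15

Counting alone: each trip to the dry ground takes at most 2 across and each return brings at least 1 back, so after t trips out (and t−1 returns) at most 2t − (t−1) of the 9 are across; that first reaches 9 at t = 8, so at least 15 crossings are needed.
The plan below uses exactly 15 crossings, so it is optimal:
1. 2 poachers → the dry ground.  (the marsh camp: 5R 2P; the dry ground: 0R 2P)
2. 1 poacher ← the marsh camp.  (the marsh camp: 5R 3P; the dry ground: 0R 1P)
3. 2 poachers → the dry ground.  (the marsh camp: 5R 1P; the dry ground: 0R 3P)
4. 1 poacher ← the marsh camp.  (the marsh camp: 5R 2P; the dry ground: 0R 2P)
5. 2 rangers → the dry ground.  (the marsh camp: 3R 2P; the dry ground: 2R 2P)
6. 1 poacher ← the marsh camp.  (the marsh camp: 3R 3P; the dry ground: 2R 1P)
7. 1 ranger and 1 poacher → the dry ground.  (the marsh camp: 2R 2P; the dry ground: 3R 2P)
8. 1 ranger ← the marsh camp.  (the marsh camp: 3R 2P; the dry ground: 2R 2P)
9. 1 ranger and 1 poacher → the dry ground.  (the marsh camp: 2R 1P; the dry ground: 3R 3P)
10. 1 poacher ← the marsh camp.  (the marsh camp: 2R 2P; the dry ground: 3R 2P)
11. 1 ranger and 1 poacher → the dry ground.  (the marsh camp: 1R 1P; the dry ground: 4R 3P)
12. 1 ranger ← the marsh camp.  (the marsh camp: 2R 1P; the dry ground: 3R 3P)
13. 1 ranger and 1 poacher → the dry ground.  (the marsh camp: 1R 0P; the dry ground: 4R 4P)
14. 1 poacher ← the marsh camp.  (the marsh camp: 1R 1P; the dry ground: 4R 3P)
15. 1 ranger and 1 poacher → the dry ground.  (the marsh camp: 0R 0P; the dry ground: 5R 4P)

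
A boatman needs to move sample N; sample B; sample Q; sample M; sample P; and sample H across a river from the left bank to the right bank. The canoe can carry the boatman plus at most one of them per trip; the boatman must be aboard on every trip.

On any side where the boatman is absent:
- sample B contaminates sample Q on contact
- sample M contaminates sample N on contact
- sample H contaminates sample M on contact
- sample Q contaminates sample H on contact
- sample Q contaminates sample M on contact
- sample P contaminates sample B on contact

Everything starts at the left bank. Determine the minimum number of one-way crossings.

impossible

Whatever the first load, the items left behind include a forbidden pair without the boatman. No opening move is safe, so no plan exists.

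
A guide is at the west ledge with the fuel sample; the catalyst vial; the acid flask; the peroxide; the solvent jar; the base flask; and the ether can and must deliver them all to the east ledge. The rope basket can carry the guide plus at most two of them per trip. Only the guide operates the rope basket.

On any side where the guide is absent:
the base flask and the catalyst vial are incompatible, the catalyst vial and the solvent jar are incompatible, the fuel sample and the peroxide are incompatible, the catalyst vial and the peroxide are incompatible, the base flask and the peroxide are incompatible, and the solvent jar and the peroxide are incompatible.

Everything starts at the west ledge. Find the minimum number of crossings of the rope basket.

11

Counting alone: the guide can take at most 2 across per trip to the east ledge, so moving all 7 needs at least 4 loaded trips out, with a return between consecutive ones — at least 7 crossings.
The safety rule pushes this higher. Following every safe sequence of crossings, the most of the 7 that can be at the east ledge as the rope basket arrives there on crossings 7, 9 is 5, 6 respectively — never all 7.
So no plan with fewer than 11 crossings exists, and this one achieves 11:
1. Guide goes to the east ledge with the catalyst vial and the peroxide.  [the west ledge: the acid flask, the base flask, the ether can, the fuel sample, the solvent jar | the east ledge: the catalyst vial, the peroxide]
2. Guide goes back to the west ledge with the catalyst vial.  [the west ledge: the acid flask, the base flask, the catalyst vial, the ether can, the fuel sample, the solvent jar | the east ledge: the peroxide]
3. Guide goes to the east ledge with the catalyst vial and the fuel sample.  [the west ledge: the acid flask, the base flask, the ether can, the solvent jar | the east ledge: the catalyst vial, the fuel sample, the peroxide]
4. Guide goes back to the west ledge with the peroxide.  [the west ledge: the acid flask, the base flask, the ether can, the peroxide, the solvent jar | the east ledge: the catalyst vial, the fuel sample]
5. Guide goes to the east ledge with the acid flask and the peroxide.  [the west ledge: the base flask, the ether can, the solvent jar | the east ledge: the acid flask, the catalyst vial, the fuel sample, the peroxide]
6. Guide goes back to the west ledge with the peroxide.  [the west ledge: the base flask, the ether can, the peroxide, the solvent jar | the east ledge: the acid flask, the catalyst vial, the fuel sample]
7. Guide goes to the east ledge with the ether can and the peroxide.  [the west ledge: the base flask, the solvent jar | the east ledge: the acid flask, the catalyst vial, the ether can, the fuel sample, the peroxide]
8. Guide goes back to the west ledge with the peroxide.  [the west ledge: the base flask, the peroxide, the solvent jar | the east ledge: the acid flask, the catalyst vial, the ether can, the fuel sample]
9. Guide goes to the east ledge with the base flask and the solvent jar.  [the west ledge: the peroxide | the east ledge: the acid flask, the base flask, the catalyst vial, the ether can, the fuel sample, the solvent jar]
10. Guide goes back to the west ledge with the catalyst vial.  [the west ledge: the catalyst vial, the peroxide | the east ledge: the acid flask, the base flask, the ether can, the fuel sample, the solvent jar]
11. Guide goes to the east ledge with the catalyst vial and the peroxide.  [the west ledge: — | the east ledge: the acid flask, the base flask, the catalyst vial, the ether can, the fuel sample, the peroxide, the solvent jar]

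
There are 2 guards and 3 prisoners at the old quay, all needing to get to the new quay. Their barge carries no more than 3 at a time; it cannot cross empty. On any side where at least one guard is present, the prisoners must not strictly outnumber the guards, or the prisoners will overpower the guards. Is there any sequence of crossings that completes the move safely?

The prisoners already outnumber the guards at the old quay before anyone moves, so the starting position itself is disallowed.

No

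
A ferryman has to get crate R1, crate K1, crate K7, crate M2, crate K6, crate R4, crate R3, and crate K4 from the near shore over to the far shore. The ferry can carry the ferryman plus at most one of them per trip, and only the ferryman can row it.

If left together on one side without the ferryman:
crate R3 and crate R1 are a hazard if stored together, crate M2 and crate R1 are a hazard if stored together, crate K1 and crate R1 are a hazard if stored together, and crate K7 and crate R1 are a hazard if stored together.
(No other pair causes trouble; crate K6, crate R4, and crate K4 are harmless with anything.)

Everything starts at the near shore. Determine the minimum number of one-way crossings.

Following every safe sequence of crossings from the start, the most of the 8 that can be at the far shore as the ferry arrives there on crossings 1, 3, 5, 7, 9 is 1, 2, 3, 4, 5 respectively; the best ever achieved is 5 of 8.
From crossing 11 on, no configuration arises that was not already reachable earlier: only 88 distinct safe configurations (who is on which side, and where the ferry is) can ever be reached, none of them has everyone across, and every continuation just revisits them. So no valid plan exists.

impossible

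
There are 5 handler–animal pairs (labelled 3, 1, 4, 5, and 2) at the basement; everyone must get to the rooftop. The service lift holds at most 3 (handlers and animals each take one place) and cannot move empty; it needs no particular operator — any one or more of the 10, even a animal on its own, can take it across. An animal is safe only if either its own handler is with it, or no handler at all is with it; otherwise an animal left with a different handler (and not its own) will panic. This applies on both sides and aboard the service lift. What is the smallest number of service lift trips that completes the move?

Counting alone: each trip to the rooftop takes at most 3 across and each return brings at least 1 back, so after t trips out (and t−1 returns) at most 3t − (t−1) of the 10 are across; that first reaches 10 at t = 5, so at least 9 crossings are needed.
The safety rule pushes this higher. Following every safe sequence of crossings, the most of the 10 that can be at the rooftop as the service lift arrives there on crossing 9 is 9 — never all 10.
So no plan with fewer than 11 crossings exists, and this one achieves 11:
1. animal 3 and handler 3 cross → the rooftop.
2. handler 3 crosses ← the basement.
3. animal 1, animal 4, and animal 5 cross → the rooftop.
4. animal 3 crosses ← the basement.
5. handler 1, handler 4, and handler 5 cross → the rooftop.
6. animal 1 and handler 1 cross ← the basement.
7. handler 1, handler 2, and handler 3 cross → the rooftop.
8. animal 4 crosses ← the basement.
9. animal 1 and animal 3 cross → the rooftop.
10. animal 3 crosses ← the basement.
11. animal 2, animal 3, and animal 4 cross → the rooftop.

11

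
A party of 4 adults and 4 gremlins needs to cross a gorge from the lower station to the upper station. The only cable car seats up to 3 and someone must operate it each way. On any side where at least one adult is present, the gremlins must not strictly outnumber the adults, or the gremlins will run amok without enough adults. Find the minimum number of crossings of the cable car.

9

Counting alone: each trip to the upper station takes at most 3 across and each return brings at least 1 back, so after t trips out (and t−1 returns) at most 3t − (t−1) of the 8 are across; that first reaches 8 at t = 4, so at least 7 crossings are needed.
The safety rule pushes this higher. Following every safe sequence of crossings, the most of the 8 that can be at the upper station as the cable car arrives there on crossing 7 is 7 — never all 8.
So no plan with fewer than 9 crossings exists, and this one achieves 9:
1. 2 gremlins → the upper station.  (the lower station: 4A 2G; the upper station: 0A 2G)
2. 1 gremlin ← the lower station.  (the lower station: 4A 3G; the upper station: 0A 1G)
3. 3 gremlins → the upper station.  (the lower station: 4A 0G; the upper station: 0A 4G)
4. 1 gremlin ← the lower station.  (the lower station: 4A 1G; the upper station: 0A 3G)
5. 3 adults → the upper station.  (the lower station: 1A 1G; the upper station: 3A 3G)
6. 1 adult and 1 gremlin ← the lower station.  (the lower station: 2A 2G; the upper station: 2A 2G)
7. 2 adults → the upper station.  (the lower station: 0A 2G; the upper station: 4A 2G)
8. 1 gremlin ← the lower station.  (the lower station: 0A 3G; the upper station: 4A 1G)
9. 3 gremlins → the upper station.  (the lower station: 0A 0G; the upper station: 4A 4G)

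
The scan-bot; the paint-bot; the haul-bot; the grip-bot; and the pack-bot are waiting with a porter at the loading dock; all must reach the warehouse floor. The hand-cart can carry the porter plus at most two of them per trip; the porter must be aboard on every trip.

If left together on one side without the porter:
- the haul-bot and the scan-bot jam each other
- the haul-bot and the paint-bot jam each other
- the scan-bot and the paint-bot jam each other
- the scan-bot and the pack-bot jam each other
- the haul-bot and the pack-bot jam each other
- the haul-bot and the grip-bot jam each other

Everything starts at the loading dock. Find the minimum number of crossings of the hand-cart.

7

Counting alone: the porter can take at most 2 across per trip to the warehouse floor, so moving all 5 needs at least 3 loaded trips out, with a return between consecutive ones — at least 5 crossings.
The safety rule pushes this higher. Following every safe sequence of crossings, the most of the 5 that can be at the warehouse floor as the hand-cart arrives there on crossing 5 is 4 — never all 5.
So no plan with fewer than 7 crossings exists, and this one achieves 7:
1. Porter goes to the warehouse floor with the haul-bot and the scan-bot.  [the loading dock: the grip-bot, the pack-bot, the paint-bot | the warehouse floor: the haul-bot, the scan-bot]
2. Porter goes back to the loading dock with the scan-bot.  [the loading dock: the grip-bot, the pack-bot, the paint-bot, the scan-bot | the warehouse floor: the haul-bot]
3. Porter goes to the warehouse floor with the grip-bot and the scan-bot.  [the loading dock: the pack-bot, the paint-bot | the warehouse floor: the grip-bot, the haul-bot, the scan-bot]
4. Porter goes back to the loading dock with the haul-bot.  [the loading dock: the haul-bot, the pack-bot, the paint-bot | the warehouse floor: the grip-bot, the scan-bot]
5. Porter goes to the warehouse floor with the pack-bot and the paint-bot.  [the loading dock: the haul-bot | the warehouse floor: the grip-bot, the pack-bot, the paint-bot, the scan-bot]
6. Porter goes back to the loading dock with the scan-bot.  [the loading dock: the haul-bot, the scan-bot | the warehouse floor: the grip-bot, the pack-bot, the paint-bot]
7. Porter goes to the warehouse floor with the haul-bot and the scan-bot.  [the loading dock: — | the warehouse floor: the grip-bot, the haul-bot, the pack-bot, the paint-bot, the scan-bot]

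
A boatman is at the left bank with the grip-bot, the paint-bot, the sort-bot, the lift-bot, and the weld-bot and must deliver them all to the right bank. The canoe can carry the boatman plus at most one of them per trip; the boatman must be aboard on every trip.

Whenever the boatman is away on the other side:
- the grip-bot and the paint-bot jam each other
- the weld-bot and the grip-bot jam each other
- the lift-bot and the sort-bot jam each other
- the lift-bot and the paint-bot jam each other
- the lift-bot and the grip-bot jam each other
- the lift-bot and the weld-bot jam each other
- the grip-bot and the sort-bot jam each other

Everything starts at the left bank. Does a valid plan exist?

No

Whatever the first load, the items left behind include a forbidden pair without the boatman. No opening move is safe, so no plan exists.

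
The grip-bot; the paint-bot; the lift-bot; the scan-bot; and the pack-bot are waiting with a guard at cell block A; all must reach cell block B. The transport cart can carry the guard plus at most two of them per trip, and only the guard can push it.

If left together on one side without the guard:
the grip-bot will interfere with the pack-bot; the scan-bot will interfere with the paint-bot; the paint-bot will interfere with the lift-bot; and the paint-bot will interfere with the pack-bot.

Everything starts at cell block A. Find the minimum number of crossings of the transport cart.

5

Counting alone: the guard can take at most 2 across per trip to cell block B, so moving all 5 needs at least 3 loaded trips out, with a return between consecutive ones — at least 5 crossings.
The plan below uses exactly 5 crossings, so it is optimal:
1. Guard goes to cell block B with the grip-bot and the paint-bot.  [cell block A: the lift-bot, the pack-bot, the scan-bot | cell block B: the grip-bot, the paint-bot]
2. Guard goes back to cell block A alone.  [cell block A: the lift-bot, the pack-bot, the scan-bot | cell block B: the grip-bot, the paint-bot]
3. Guard goes to cell block B with the lift-bot and the scan-bot.  [cell block A: the pack-bot | cell block B: the grip-bot, the lift-bot, the paint-bot, the scan-bot]
4. Guard goes back to cell block A with the paint-bot.  [cell block A: the pack-bot, the paint-bot | cell block B: the grip-bot, the lift-bot, the scan-bot]
5. Guard goes to cell block B with the pack-bot and the paint-bot.  [cell block A: — | cell block B: the grip-bot, the lift-bot, the pack-bot, the paint-bot, the scan-bot]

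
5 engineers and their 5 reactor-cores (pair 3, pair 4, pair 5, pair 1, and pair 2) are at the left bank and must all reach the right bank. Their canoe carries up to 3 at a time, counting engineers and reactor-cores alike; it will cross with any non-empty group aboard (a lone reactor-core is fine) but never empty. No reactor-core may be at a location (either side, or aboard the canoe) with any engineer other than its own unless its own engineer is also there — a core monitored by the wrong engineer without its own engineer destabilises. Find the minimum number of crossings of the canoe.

Counting alone: each trip to the right bank takes at most 3 across and each return brings at least 1 back, so after t trips out (and t−1 returns) at most 3t − (t−1) of the 10 are across; that first reaches 10 at t = 5, so at least 9 crossings are needed.
The safety rule pushes this higher. Following every safe sequence of crossings, the most of the 10 that can be at the right bank as the canoe arrives there on crossing 9 is 9 — never all 10.
So no plan with fewer than 11 crossings exists, and this one achieves 11:
1. engineer 3 and reactor-core 3 cross → the right bank.
2. engineer 3 crosses ← the left bank.
3. reactor-core 1, reactor-core 4, and reactor-core 5 cross → the right bank.
4. reactor-core 3 crosses ← the left bank.
5. engineer 1, engineer 4, and engineer 5 cross → the right bank.
6. engineer 4 and reactor-core 4 cross ← the left bank.
7. engineer 2, engineer 3, and engineer 4 cross → the right bank.
8. reactor-core 5 crosses ← the left bank.
9. reactor-core 3 and reactor-core 4 cross → the right bank.
10. reactor-core 3 crosses ← the left bank.
11. reactor-core 2, reactor-core 3, and reactor-core 5 cross → the right bank.

11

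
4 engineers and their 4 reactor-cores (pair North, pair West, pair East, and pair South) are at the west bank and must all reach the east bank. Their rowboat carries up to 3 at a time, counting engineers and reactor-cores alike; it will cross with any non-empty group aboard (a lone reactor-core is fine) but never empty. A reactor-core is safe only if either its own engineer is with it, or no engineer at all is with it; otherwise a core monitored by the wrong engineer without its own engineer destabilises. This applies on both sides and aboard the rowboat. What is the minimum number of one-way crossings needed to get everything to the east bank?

Counting alone: each trip to the east bank takes at most 3 across and each return brings at least 1 back, so after t trips out (and t−1 returns) at most 3t − (t−1) of the 8 are across; that first reaches 8 at t = 4, so at least 7 crossings are needed.
The safety rule pushes this higher. Following every safe sequence of crossings, the most of the 8 that can be at the east bank as the rowboat arrives there on crossing 7 is 7 — never all 8.
So no plan with fewer than 9 crossings exists, and this one achieves 9:
1. engineer North and reactor-core North cross → the east bank.
2. engineer North crosses ← the west bank.
3. engineer North, engineer West, and reactor-core West cross → the east bank.
4. engineer North and reactor-core North cross ← the west bank.
5. engineer East, engineer North, and engineer South cross → the east bank.
6. reactor-core West crosses ← the west bank.
7. reactor-core North and reactor-core West cross → the east bank.
8. reactor-core North crosses ← the west bank.
9. reactor-core East, reactor-core North, and reactor-core South cross → the east bank.

9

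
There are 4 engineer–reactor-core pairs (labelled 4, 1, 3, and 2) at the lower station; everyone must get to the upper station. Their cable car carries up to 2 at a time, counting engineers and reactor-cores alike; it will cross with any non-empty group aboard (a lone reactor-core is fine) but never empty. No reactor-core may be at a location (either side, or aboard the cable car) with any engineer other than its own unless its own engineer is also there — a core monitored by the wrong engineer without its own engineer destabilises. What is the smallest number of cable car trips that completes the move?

Following every safe sequence of crossings from the start, the most of the 8 that can be at the upper station as the cable car arrives there on crossings 1, 3, 5 is 2, 3, 4 respectively; the best ever achieved is 4 of 8.
From crossing 7 on, no configuration arises that was not already reachable earlier: only 44 distinct safe configurations (who is on which side, and where the cable car is) can ever be reached, none of them has everyone across, and every continuation just revisits them. So no valid plan exists.

impossible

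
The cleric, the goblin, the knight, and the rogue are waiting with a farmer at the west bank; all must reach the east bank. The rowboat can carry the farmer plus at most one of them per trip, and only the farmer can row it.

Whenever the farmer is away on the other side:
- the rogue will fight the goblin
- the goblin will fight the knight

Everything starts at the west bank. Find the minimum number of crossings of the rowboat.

Counting alone: the farmer can take at most 1 across per trip to the east bank, so moving all 4 needs at least 4 loaded trips out, with a return between consecutive ones — at least 7 crossings.
The safety rule pushes this higher. Following every safe sequence of crossings, the most of the 4 that can be at the east bank as the rowboat arrives there on crossing 7 is 3 — never all 4.
So no plan with fewer than 9 crossings exists, and this one achieves 9:
1. Farmer goes to the east bank with the goblin.  [the west bank: the cleric, the knight, the rogue | the east bank: the goblin]
2. Farmer goes back to the west bank alone.  [the west bank: the cleric, the knight, the rogue | the east bank: the goblin]
3. Farmer goes to the east bank with the cleric.  [the west bank: the knight, the rogue | the east bank: the cleric, the goblin]
4. Farmer goes back to the west bank alone.  [the west bank: the knight, the rogue | the east bank: the cleric, the goblin]
5. Farmer goes to the east bank with the knight.  [the west bank: the rogue | the east bank: the cleric, the goblin, the knight]
6. Farmer goes back to the west bank with the goblin.  [the west bank: the goblin, the rogue | the east bank: the cleric, the knight]
7. Farmer goes to the east bank with the rogue.  [the west bank: the goblin | the east bank: the cleric, the knight, the rogue]
8. Farmer goes back to the west bank alone.  [the west bank: the goblin | the east bank: the cleric, the knight, the rogue]
9. Farmer goes to the east bank with the goblin.  [the west bank: — | the east bank: the cleric, the goblin, the knight, the rogue]

9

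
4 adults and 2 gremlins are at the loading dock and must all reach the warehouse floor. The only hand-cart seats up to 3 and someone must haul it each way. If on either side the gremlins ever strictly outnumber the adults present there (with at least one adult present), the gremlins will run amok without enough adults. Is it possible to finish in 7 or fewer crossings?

Yes — this plan uses 5 crossings (≤ 7):
1. 2 gremlins → the warehouse floor.  (the loading dock: 4A 0G; the warehouse floor: 0A 2G)
2. 1 gremlin ← the loading dock.  (the loading dock: 4A 1G; the warehouse floor: 0A 1G)
3. 2 adults and 1 gremlin → the warehouse floor.  (the loading dock: 2A 0G; the warehouse floor: 2A 2G)
4. 1 gremlin ← the loading dock.  (the loading dock: 2A 1G; the warehouse floor: 2A 1G)
5. 2 adults and 1 gremlin → the warehouse floor.  (the loading dock: 0A 0G; the warehouse floor: 4A 2G)

Yes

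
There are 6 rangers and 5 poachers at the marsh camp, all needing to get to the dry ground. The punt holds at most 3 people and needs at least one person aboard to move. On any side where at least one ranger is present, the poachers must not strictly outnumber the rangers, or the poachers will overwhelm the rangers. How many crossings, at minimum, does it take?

9

Counting alone: each trip to the dry ground takes at most 3 across and each return brings at least 1 back, so after t trips out (and t−1 returns) at most 3t − (t−1) of the 11 are across; that first reaches 11 at t = 5, so at least 9 crossings are needed.
The plan below uses exactly 9 crossings, so it is optimal:
1. 3 poachers → the dry ground.  (the marsh camp: 6R 2P; the dry ground: 0R 3P)
2. 1 poacher ← the marsh camp.  (the marsh camp: 6R 3P; the dry ground: 0R 2P)
3. 3 rangers → the dry ground.  (the marsh camp: 3R 3P; the dry ground: 3R 2P)
4. 1 ranger ← the marsh camp.  (the marsh camp: 4R 3P; the dry ground: 2R 2P)
5. 2 rangers and 1 poacher → the dry ground.  (the marsh camp: 2R 2P; the dry ground: 4R 3P)
6. 1 ranger ← the marsh camp.  (the marsh camp: 3R 2P; the dry ground: 3R 3P)
7. 2 rangers and 1 poacher → the dry ground.  (the marsh camp: 1R 1P; the dry ground: 5R 4P)
8. 1 ranger ← the marsh camp.  (the marsh camp: 2R 1P; the dry ground: 4R 4P)
9. 2 rangers and 1 poacher → the dry ground.  (the marsh camp: 0R 0P; the dry ground: 6R 5P)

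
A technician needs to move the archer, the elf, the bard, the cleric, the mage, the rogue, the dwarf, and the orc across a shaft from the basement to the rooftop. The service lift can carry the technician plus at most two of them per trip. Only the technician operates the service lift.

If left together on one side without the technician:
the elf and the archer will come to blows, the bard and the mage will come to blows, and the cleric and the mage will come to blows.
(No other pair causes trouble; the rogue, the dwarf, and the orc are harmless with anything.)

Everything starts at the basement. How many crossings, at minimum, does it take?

9

Counting alone: the technician can take at most 2 across per trip to the rooftop, so moving all 8 needs at least 4 loaded trips out, with a return between consecutive ones — at least 7 crossings.
The safety rule pushes this higher. Following every safe sequence of crossings, the most of the 8 that can be at the rooftop as the service lift arrives there on crossing 7 is 7 — never all 8.
So no plan with fewer than 9 crossings exists, and this one achieves 9:
1. Technician goes to the rooftop with the archer and the mage.  [the basement: the bard, the cleric, the dwarf, the elf, the orc, the rogue | the rooftop: the archer, the mage]
2. Technician goes back to the basement alone.  [the basement: the bard, the cleric, the dwarf, the elf, the orc, the rogue | the rooftop: the archer, the mage]
3. Technician goes to the rooftop with the bard.  [the basement: the cleric, the dwarf, the elf, the orc, the rogue | the rooftop: the archer, the bard, the mage]
4. Technician goes back to the basement with the mage.  [the basement: the cleric, the dwarf, the elf, the mage, the orc, the rogue | the rooftop: the archer, the bard]
5. Technician goes to the rooftop with the cleric and the rogue.  [the basement: the dwarf, the elf, the mage, the orc | the rooftop: the archer, the bard, the cleric, the rogue]
6. Technician goes back to the basement alone.  [the basement: the dwarf, the elf, the mage, the orc | the rooftop: the archer, the bard, the cleric, the rogue]
7. Technician goes to the rooftop with the dwarf and the orc.  [the basement: the elf, the mage | the rooftop: the archer, the bard, the cleric, the dwarf, the orc, the rogue]
8. Technician goes back to the basement alone.  [the basement: the elf, the mage | the rooftop: the archer, the bard, the cleric, the dwarf, the orc, the rogue]
9. Technician goes to the rooftop with the elf and the mage.  [the basement: — | the rooftop: the archer, the bard, the cleric, the dwarf, the elf, the mage, the orc, the rogue]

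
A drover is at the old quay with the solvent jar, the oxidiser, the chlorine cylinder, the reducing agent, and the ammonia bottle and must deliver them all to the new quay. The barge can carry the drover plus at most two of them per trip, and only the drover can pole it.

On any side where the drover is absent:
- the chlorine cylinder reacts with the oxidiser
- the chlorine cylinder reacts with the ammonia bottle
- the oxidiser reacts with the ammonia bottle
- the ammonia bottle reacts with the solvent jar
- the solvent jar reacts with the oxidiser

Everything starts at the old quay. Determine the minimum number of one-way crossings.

7

Counting alone: the drover can take at most 2 across per trip to the new quay, so moving all 5 needs at least 3 loaded trips out, with a return between consecutive ones — at least 5 crossings.
The safety rule pushes this higher. Following every safe sequence of crossings, the most of the 5 that can be at the new quay as the barge arrives there on crossing 5 is 4 — never all 5.
So no plan with fewer than 7 crossings exists, and this one achieves 7:
1. Drover goes to the new quay with the ammonia bottle and the oxidiser.
2. Drover goes back to the old quay with the oxidiser.
3. Drover goes to the new quay with the chlorine cylinder and the solvent jar.
4. Drover goes back to the old quay with the ammonia bottle.
5. Drover goes to the new quay with the oxidiser and the reducing agent.
6. Drover goes back to the old quay with the oxidiser.
7. Drover goes to the new quay with the ammonia bottle and the oxidiser.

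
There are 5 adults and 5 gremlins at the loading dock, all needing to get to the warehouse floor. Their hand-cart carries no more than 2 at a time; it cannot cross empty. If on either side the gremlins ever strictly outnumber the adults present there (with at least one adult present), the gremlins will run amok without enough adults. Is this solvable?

Following every safe sequence of crossings from the start, the most of the 10 that can be at the warehouse floor as the hand-cart arrives there on crossings 1, 3, 5, 7 is 2, 3, 4, 5 respectively; the best ever achieved is 5 of 10.
From crossing 9 on, no configuration arises that was not already reachable earlier: only 13 distinct safe configurations (who is on which side, and where the hand-cart is) can ever be reached, none of them has everyone across, and every continuation just revisits them. They are: 0 adults + 0 gremlins across (hand-cart back at the start); 0 adults + 1 gremlin across (hand-cart there); 0 adults + 1 gremlin across (hand-cart back at the start); 0 adults + 2 gremlins across (hand-cart there); 0 adults + 2 gremlins across (hand-cart back at the start); 0 adults + 3 gremlins across (hand-cart there); 0 adults + 3 gremlins across (hand-cart back at the start); 0 adults + 4 gremlins across (hand-cart there); 0 adults + 4 gremlins across (hand-cart back at the start); 0 adults + 5 gremlins across (hand-cart there); 1 adult + 1 gremlin across (hand-cart there); 1 adult + 1 gremlin across (hand-cart back at the start); 2 adults + 2 gremlins across (hand-cart there). So no valid plan exists.

No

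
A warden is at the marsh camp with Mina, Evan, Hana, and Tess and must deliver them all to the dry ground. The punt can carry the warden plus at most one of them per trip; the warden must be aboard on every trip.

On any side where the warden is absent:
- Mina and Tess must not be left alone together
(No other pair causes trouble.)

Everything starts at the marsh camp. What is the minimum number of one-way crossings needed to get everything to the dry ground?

Counting alone: the warden can take at most 1 across per trip to the dry ground, so moving all 4 needs at least 4 loaded trips out, with a return between consecutive ones — at least 7 crossings.
The plan below uses exactly 7 crossings, so it is optimal:
1. Warden goes to the dry ground with Mina.
2. Warden goes back to the marsh camp alone.
3. Warden goes to the dry ground with Evan.
4. Warden goes back to the marsh camp alone.
5. Warden goes to the dry ground with Hana.
6. Warden goes back to the marsh camp alone.
7. Warden goes to the dry ground with Tess.

7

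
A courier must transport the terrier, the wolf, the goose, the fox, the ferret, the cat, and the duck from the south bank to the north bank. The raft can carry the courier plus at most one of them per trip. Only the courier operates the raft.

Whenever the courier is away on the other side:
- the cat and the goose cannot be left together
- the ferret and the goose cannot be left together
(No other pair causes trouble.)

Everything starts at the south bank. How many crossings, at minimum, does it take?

15

Counting alone: the courier can take at most 1 across per trip to the north bank, so moving all 7 needs at least 7 loaded trips out, with a return between consecutive ones — at least 13 crossings.
The safety rule pushes this higher. Following every safe sequence of crossings, the most of the 7 that can be at the north bank as the raft arrives there on crossing 13 is 6 — never all 7.
So no plan with fewer than 15 crossings exists, and this one achieves 15:
1. Courier goes to the north bank with the goose.  [the south bank: the cat, the duck, the ferret, the fox, the terrier, the wolf | the north bank: the goose]
2. Courier goes back to the south bank alone.  [the south bank: the cat, the duck, the ferret, the fox, the terrier, the wolf | the north bank: the goose]
3. Courier goes to the north bank with the terrier.  [the south bank: the cat, the duck, the ferret, the fox, the wolf | the north bank: the goose, the terrier]
4. Courier goes back to the south bank alone.  [the south bank: the cat, the duck, the ferret, the fox, the wolf | the north bank: the goose, the terrier]
5. Courier goes to the north bank with the wolf.  [the south bank: the cat, the duck, the ferret, the fox | the north bank: the goose, the terrier, the wolf]
6. Courier goes back to the south bank alone.  [the south bank: the cat, the duck, the ferret, the fox | the north bank: the goose, the terrier, the wolf]
7. Courier goes to the north bank with the fox.  [the south bank: the cat, the duck, the ferret | the north bank: the fox, the goose, the terrier, the wolf]
8. Courier goes back to the south bank alone.  [the south bank: the cat, the duck, the ferret | the north bank: the fox, the goose, the terrier, the wolf]
9. Courier goes to the north bank with the ferret.  [the south bank: the cat, the duck | the north bank: the ferret, the fox, the goose, the terrier, the wolf]
10. Courier goes back to the south bank with the goose.  [the south bank: the cat, the duck, the goose | the north bank: the ferret, the fox, the terrier, the wolf]
11. Courier goes to the north bank with the cat.  [the south bank: the duck, the goose | the north bank: the cat, the ferret, the fox, the terrier, the wolf]
12. Courier goes back to the south bank alone.  [the south bank: the duck, the goose | the north bank: the cat, the ferret, the fox, the terrier, the wolf]
13. Courier goes to the north bank with the duck.  [the south bank: the goose | the north bank: the cat, the duck, the ferret, the fox, the terrier, the wolf]
14. Courier goes back to the south bank alone.  [the south bank: the goose | the north bank: the cat, the duck, the ferret, the fox, the terrier, the wolf]
15. Courier goes to the north bank with the goose.  [the south bank: — | the north bank: the cat, the duck, the ferret, the fox, the goose, the terrier, the wolf]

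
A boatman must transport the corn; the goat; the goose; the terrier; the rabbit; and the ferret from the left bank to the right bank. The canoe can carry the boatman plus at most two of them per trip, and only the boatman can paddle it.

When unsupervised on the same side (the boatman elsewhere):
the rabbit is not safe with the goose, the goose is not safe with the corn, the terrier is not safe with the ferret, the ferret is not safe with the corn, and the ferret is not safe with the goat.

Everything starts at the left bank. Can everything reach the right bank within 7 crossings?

Yes — this plan uses 7 crossings (≤ 7):
1. Boatman goes to the right bank with the ferret and the goose.  [the left bank: the corn, the goat, the rabbit, the terrier | the right bank: the ferret, the goose]
2. Boatman goes back to the left bank alone.  [the left bank: the corn, the goat, the rabbit, the terrier | the right bank: the ferret, the goose]
3. Boatman goes to the right bank with the corn and the goat.  [the left bank: the rabbit, the terrier | the right bank: the corn, the ferret, the goat, the goose]
4. Boatman goes back to the left bank with the ferret and the goose.  [the left bank: the ferret, the goose, the rabbit, the terrier | the right bank: the corn, the goat]
5. Boatman goes to the right bank with the rabbit and the terrier.  [the left bank: the ferret, the goose | the right bank: the corn, the goat, the rabbit, the terrier]
6. Boatman goes back to the left bank alone.  [the left bank: the ferret, the goose | the right bank: the corn, the goat, the rabbit, the terrier]
7. Boatman goes to the right bank with the ferret and the goose.  [the left bank: — | the right bank: the corn, the ferret, the goat, the goose, the rabbit, the terrier]

Yes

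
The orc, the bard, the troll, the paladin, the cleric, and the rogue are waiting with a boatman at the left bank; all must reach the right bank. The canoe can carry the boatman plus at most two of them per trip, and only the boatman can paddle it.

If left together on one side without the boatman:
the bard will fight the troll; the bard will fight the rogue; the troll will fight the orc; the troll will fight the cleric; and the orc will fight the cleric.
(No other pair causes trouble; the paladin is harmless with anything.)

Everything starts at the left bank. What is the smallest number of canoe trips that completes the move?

Whatever the first load, the items left behind include a forbidden pair without the boatman. No opening move is safe, so no plan exists.

impossible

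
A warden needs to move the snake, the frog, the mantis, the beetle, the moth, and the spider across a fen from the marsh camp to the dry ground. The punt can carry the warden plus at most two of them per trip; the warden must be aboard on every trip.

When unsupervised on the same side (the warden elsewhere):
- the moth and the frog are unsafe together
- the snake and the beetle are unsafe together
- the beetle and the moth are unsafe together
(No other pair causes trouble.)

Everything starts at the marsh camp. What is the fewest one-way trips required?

Counting alone: the warden can take at most 2 across per trip to the dry ground, so moving all 6 needs at least 3 loaded trips out, with a return between consecutive ones — at least 5 crossings.
The plan below uses exactly 5 crossings, so it is optimal:
1. Warden goes to the dry ground with the moth and the snake.  [the marsh camp: the beetle, the frog, the mantis, the spider | the dry ground: the moth, the snake]
2. Warden goes back to the marsh camp alone.  [the marsh camp: the beetle, the frog, the mantis, the spider | the dry ground: the moth, the snake]
3. Warden goes to the dry ground with the mantis and the spider.  [the marsh camp: the beetle, the frog | the dry ground: the mantis, the moth, the snake, the spider]
4. Warden goes back to the marsh camp alone.  [the marsh camp: the beetle, the frog | the dry ground: the mantis, the moth, the snake, the spider]
5. Warden goes to the dry ground with the beetle and the frog.  [the marsh camp: — | the dry ground: the beetle, the frog, the mantis, the moth, the snake, the spider]

5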